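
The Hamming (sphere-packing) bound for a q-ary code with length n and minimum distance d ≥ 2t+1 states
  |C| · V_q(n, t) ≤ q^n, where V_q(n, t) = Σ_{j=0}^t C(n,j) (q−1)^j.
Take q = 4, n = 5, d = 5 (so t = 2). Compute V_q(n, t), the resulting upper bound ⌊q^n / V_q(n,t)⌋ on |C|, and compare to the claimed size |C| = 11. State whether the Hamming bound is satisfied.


V_q(n, t) = 106, q^n = 1024, Hamming bound = 9, |C| = 11 > bound (violated).

Step 1: Compute V_q(n, t) = Σ_{j=0}^2 C(n, j) (q−1)^j.
  j = 0: C(5,0)·(3)^0 = 1·1 = 1.
  j = 1: C(5,1)·(3)^1 = 5·3 = 15.
  j = 2: C(5,2)·(3)^2 = 10·9 = 90.
  V_q(n, t) = 1 + 15 + 90 = 106.
Step 2: q^n = 4^5 = 1024.
Step 3: Hamming bound ⌊q^n / V_q(n,t)⌋ = ⌊1024/106⌋ = 9.
Step 4: Compare |C| = 11 to 9: violated.
The claimed |C| lies above the Hamming bound, so no 4-ary code of length 5 with d ≥ 5 can have 11 codewords.


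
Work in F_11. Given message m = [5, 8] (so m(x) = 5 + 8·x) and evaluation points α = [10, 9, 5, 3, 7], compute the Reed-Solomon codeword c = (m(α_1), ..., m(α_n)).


c = [8, 0, 1, 7, 6]

Message polynomial: m(x) = 5 + 8·x (mod 11).
For each evaluation point α_i, compute m(α_i) mod 11:
  α_1 = 10: Horner steps 8 → 8, so m(10) = 8.
  α_2 = 9: Horner steps 8 → 0, so m(9) = 0.
  α_3 = 5: Horner steps 8 → 1, so m(5) = 1.
  α_4 = 3: Horner steps 8 → 7, so m(3) = 7.
  α_5 = 7: Horner steps 8 → 6, so m(7) = 6.
Codeword c = [8, 0, 1, 7, 6] ∈ F_11^5.


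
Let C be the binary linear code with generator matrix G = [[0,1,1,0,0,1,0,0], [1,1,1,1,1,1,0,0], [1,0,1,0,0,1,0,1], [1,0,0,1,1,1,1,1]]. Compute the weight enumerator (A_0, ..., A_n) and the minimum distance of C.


Weight distribution: A_0 = 1, A_3 = 5, A_4 = 5, A_5 = 2, A_6 = 2, A_7 = 1. Minimum distance d = 3.

Enumerate all 2^4 = 16 messages m ∈ F_2^4.
For each, compute codeword c = mG in F_2^8, then tally its weight.
  m = 0000 → c = 00000000, weight = 0.
  m = 1000 → c = 01100100, weight = 3.
  m = 0100 → c = 11111100, weight = 6.
  m = 1100 → c = 10011000, weight = 3.
  m = 0010 → c = 10100101, weight = 4.
  m = 1010 → c = 11000001, weight = 3.
  m = 0110 → c = 01011001, weight = 4.
  m = 1110 → c = 00111101, weight = 5.
  m = 0001 → c = 10011111, weight = 6.
  m = 1001 → c = 11111011, weight = 7.
  m = 0101 → c = 01100011, weight = 4.
  m = 1101 → c = 00000111, weight = 3.
  m = 0011 → c = 00111010, weight = 4.
  m = 1011 → c = 01011110, weight = 5.
  m = 0111 → c = 11000110, weight = 4.
  m = 1111 → c = 10100010, weight = 3.
Tally weights:
  weight 0: 1 codewords.
  weight 3: 5 codewords.
  weight 4: 5 codewords.
  weight 5: 2 codewords.
  weight 6: 2 codewords.
  weight 7: 1 codewords.
Minimum distance d = smallest w > 0 with A_w > 0 = 3.
Sanity: Σ A_w = 16 = 2^4 = 16 ✓.


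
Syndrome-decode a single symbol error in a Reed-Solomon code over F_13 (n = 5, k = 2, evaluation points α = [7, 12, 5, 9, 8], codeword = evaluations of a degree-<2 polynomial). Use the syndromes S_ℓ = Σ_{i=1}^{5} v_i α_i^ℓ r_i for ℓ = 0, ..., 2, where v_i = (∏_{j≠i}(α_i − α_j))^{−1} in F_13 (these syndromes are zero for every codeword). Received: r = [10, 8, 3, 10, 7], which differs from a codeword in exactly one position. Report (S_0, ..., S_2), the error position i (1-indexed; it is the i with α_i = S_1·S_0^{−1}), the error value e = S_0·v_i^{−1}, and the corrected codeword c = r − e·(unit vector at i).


S = (3, 1, 9), error at position 4, error magnitude e = 6, c = [10, 8, 3, 4, 7].

Step 1: column multipliers v_i = (∏_{j≠i}(α_i − α_j))^{−1} mod 13.
  i = 1 (α = 7): (7−12)(7−5)(7−9)(7−8) = (−5)·2·(−2)·(−1) = −20 ≡ 6, so v_1 = 6^{−1} = 11 (mod 13).
  i = 2 (α = 12): (12−7)(12−5)(12−9)(12−8) = 5·7·3·4 = 420 ≡ 4, so v_2 = 4^{−1} = 10 (mod 13).
  i = 3 (α = 5): (5−7)(5−12)(5−9)(5−8) = (−2)·(−7)·(−4)·(−3) = 168 ≡ 12, so v_3 = 12^{−1} = 12 (mod 13).
  i = 4 (α = 9): (9−7)(9−12)(9−5)(9−8) = 2·(−3)·4·1 = −24 ≡ 2, so v_4 = 2^{−1} = 7 (mod 13).
  i = 5 (α = 8): (8−7)(8−12)(8−5)(8−9) = 1·(−4)·3·(−1) = 12 ≡ 12, so v_5 = 12^{−1} = 12 (mod 13).
  v = [11, 10, 12, 7, 12].
Step 2: syndromes of r = [10, 8, 3, 10, 7] (all sums mod 13).
  S_0 = Σ v_i r_i = 11·10 + 10·8 + 12·3 + 7·10 + 12·7 = 380 ≡ 3.
  S_1 = Σ v_i α_i r_i = 11·7·10 + 10·12·8 + 12·5·3 + 7·9·10 + 12·8·7 = 3212 ≡ 1.
  α_i^2 mod 13 = [10, 1, 12, 3, 12].
  S_2 = Σ v_i α_i^2 r_i = 11·10·10 + 10·1·8 + 12·12·3 + 7·3·10 + 12·12·7 = 2830 ≡ 9.
  S = (3, 1, 9) ≠ 0, so r is not a codeword (an error is present).
Step 3: locate the error. For a single error e at position i, S_ℓ = v_i·e·α_i^ℓ, so α_err = S_1/S_0.
  S_0^{−1} = 3^{−1} = 9 (mod 13), so α_err = 1·9 = 9 ≡ 9 = α_4. Error position i = 4.
  Consistency check: S_2/S_1 = 9·1 = 9 ≡ 9 = α_err ✓ (single-error assumption holds).
Step 4: error magnitude e = S_0/v_4 = S_0·∏_{j≠4}(α_4 − α_j) = 3·2 = 6 ≡ 6 (mod 13).
Step 5: correct position 4: c_4 = r_4 − e = 10 − 6 ≡ 4 (mod 13). Hence c = [10, 8, 3, 4, 7].
  Check: interpolating c through the α_i gives m(x) = 5 + 10·x (degree < 2) with m(α_i) = c_i for every i, so c is indeed a codeword.


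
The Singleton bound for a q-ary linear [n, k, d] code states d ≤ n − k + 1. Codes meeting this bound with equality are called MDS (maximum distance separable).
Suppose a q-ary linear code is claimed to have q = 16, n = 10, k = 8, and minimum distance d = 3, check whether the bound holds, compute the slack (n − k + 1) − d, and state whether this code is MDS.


Singleton RHS = n − k + 1 = 3, slack = 0, bound satisfied, MDS.

Singleton bound: d ≤ n − k + 1.
Here n = 10, k = 8, so n − k + 1 = 3.
Given d = 3, check d ≤ 3: YES.
Slack = (n − k + 1) − d = 0.
The code is MDS (slack = 0).
Description: the claimed parameters are [10, 8, 3]_16; such a code would be MDS (meets Singleton bound).


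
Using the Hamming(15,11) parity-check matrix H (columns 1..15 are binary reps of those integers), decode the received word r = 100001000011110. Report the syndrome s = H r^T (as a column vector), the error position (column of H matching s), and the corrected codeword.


s = (0, 0, 1, 1)^T, error position = 3, corrected codeword c = 101001000011110

Compute s = H r^T mod 2 one row at a time:
  s_1 = 0 + 0 + 0 + 1 + 1 + 1 + 1 + 0 = 4 ≡ 0 (mod 2).
  s_2 = 0 + 0 + 1 + 0 + 1 + 1 + 1 + 0 = 4 ≡ 0 (mod 2).
  s_3 = 0 + 0 + 1 + 0 + 0 + 1 + 1 + 0 = 3 ≡ 1 (mod 2).
  s_4 = 1 + 0 + 0 + 0 + 0 + 1 + 1 + 0 = 3 ≡ 1 (mod 2).
s = (0, 0, 1, 1)^T — this equals column 3 of H (binary 0011), so error is at position 3.
Correct: flip bit 3 of r = 100001000011110 to get c = 101001000011110.


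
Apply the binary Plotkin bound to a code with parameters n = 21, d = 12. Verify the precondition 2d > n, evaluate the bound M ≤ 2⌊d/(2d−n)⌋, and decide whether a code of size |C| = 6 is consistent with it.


Plotkin bound M ≤ 8; given |C| = 6 ≤ bound (satisfied).

Check applicability: 2d = 24, n = 21.
2d − n = 3 > 0, so Plotkin applies.
Compute d/(2d−n) = 12/3 ≈ 4.0000.
⌊d/(2d−n)⌋ = 4.
Plotkin bound: M ≤ 2·4 = 8.
Given |C| = 6, check: satisfied.
This |C| is below the Plotkin bound.


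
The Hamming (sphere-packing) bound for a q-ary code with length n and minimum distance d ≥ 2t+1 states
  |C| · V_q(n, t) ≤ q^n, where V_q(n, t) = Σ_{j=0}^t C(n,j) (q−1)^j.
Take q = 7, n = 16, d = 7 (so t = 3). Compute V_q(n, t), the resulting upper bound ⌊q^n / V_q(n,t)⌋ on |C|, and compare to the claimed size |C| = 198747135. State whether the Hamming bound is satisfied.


V_q(n, t) = 125377, q^n = 33232930569601, Hamming bound = 265064011, |C| = 198747135 ≤ bound (satisfied).

Step 1: Compute V_q(n, t) = Σ_{j=0}^3 C(n, j) (q−1)^j.
  j = 0: C(16,0)·(6)^0 = 1·1 = 1.
  j = 1: C(16,1)·(6)^1 = 16·6 = 96.
  j = 2: C(16,2)·(6)^2 = 120·36 = 4320.
  j = 3: C(16,3)·(6)^3 = 560·216 = 120960.
  V_q(n, t) = 1 + 96 + 4320 + 120960 = 125377.
Step 2: q^n = 7^16 = 33232930569601.
Step 3: Hamming bound ⌊q^n / V_q(n,t)⌋ = ⌊33232930569601/125377⌋ = 265064011.
Step 4: Compare |C| = 198747135 to 265064011: satisfied.
The claimed |C| lies below the Hamming bound.


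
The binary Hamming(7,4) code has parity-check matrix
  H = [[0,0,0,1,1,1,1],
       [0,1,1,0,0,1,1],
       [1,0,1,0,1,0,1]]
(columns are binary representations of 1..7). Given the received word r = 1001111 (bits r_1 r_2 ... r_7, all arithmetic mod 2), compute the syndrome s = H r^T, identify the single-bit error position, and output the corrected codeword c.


s = (0, 0, 1)^T, error position = 1, corrected codeword c = 0001111

Compute s = H r^T mod 2 one row at a time:
  s_1 = 1 + 1 + 1 + 1 = 4 ≡ 0 (mod 2).
  s_2 = 0 + 0 + 1 + 1 = 2 ≡ 0 (mod 2).
  s_3 = 1 + 0 + 1 + 1 = 3 ≡ 1 (mod 2).
s = (0, 0, 1)^T — this equals column 1 of H (binary 001), so error is at position 1.
Correct: flip bit 1 of r = 1001111 to get c = 0001111.


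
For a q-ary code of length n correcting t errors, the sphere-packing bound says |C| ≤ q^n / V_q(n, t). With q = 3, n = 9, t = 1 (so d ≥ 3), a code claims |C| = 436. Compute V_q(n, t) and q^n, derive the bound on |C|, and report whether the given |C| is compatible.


V_q(n, t) = 19, q^n = 19683, Hamming bound = 1035, |C| = 436 ≤ bound (satisfied).

Step 1: Compute V_q(n, t) = Σ_{j=0}^1 C(n, j) (q−1)^j.
  j = 0: C(9,0)·(2)^0 = 1·1 = 1.
  j = 1: C(9,1)·(2)^1 = 9·2 = 18.
  V_q(n, t) = 1 + 18 = 19.
Step 2: q^n = 3^9 = 19683.
Step 3: Hamming bound ⌊q^n / V_q(n,t)⌋ = ⌊19683/19⌋ = 1035.
Step 4: Compare |C| = 436 to 1035: satisfied.
The claimed |C| lies below the Hamming bound.


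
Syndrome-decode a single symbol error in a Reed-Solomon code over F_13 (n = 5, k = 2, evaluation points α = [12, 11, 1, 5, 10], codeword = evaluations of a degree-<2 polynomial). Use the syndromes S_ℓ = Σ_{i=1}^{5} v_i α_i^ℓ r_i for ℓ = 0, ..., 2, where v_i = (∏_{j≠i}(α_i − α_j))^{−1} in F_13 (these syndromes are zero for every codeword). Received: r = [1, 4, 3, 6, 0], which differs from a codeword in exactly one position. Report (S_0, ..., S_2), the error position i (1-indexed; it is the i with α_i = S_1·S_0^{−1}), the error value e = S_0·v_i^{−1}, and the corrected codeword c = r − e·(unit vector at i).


S = (10, 3, 10), error at position 1, error magnitude e = 6, c = [8, 4, 3, 6, 0].

Step 1: column multipliers v_i = (∏_{j≠i}(α_i − α_j))^{−1} mod 13.
  i = 1 (α = 12): (12−11)(12−1)(12−5)(12−10) = 1·11·7·2 = 154 ≡ 11, so v_1 = 11^{−1} = 6 (mod 13).
  i = 2 (α = 11): (11−12)(11−1)(11−5)(11−10) = (−1)·10·6·1 = −60 ≡ 5, so v_2 = 5^{−1} = 8 (mod 13).
  i = 3 (α = 1): (1−12)(1−11)(1−5)(1−10) = (−11)·(−10)·(−4)·(−9) = 3960 ≡ 8, so v_3 = 8^{−1} = 5 (mod 13).
  i = 4 (α = 5): (5−12)(5−11)(5−1)(5−10) = (−7)·(−6)·4·(−5) = −840 ≡ 5, so v_4 = 5^{−1} = 8 (mod 13).
  i = 5 (α = 10): (10−12)(10−11)(10−1)(10−5) = (−2)·(−1)·9·5 = 90 ≡ 12, so v_5 = 12^{−1} = 12 (mod 13).
  v = [6, 8, 5, 8, 12].
Step 2: syndromes of r = [1, 4, 3, 6, 0] (all sums mod 13).
  S_0 = Σ v_i r_i = 6·1 + 8·4 + 5·3 + 8·6 + 12·0 = 101 ≡ 10.
  S_1 = Σ v_i α_i r_i = 6·12·1 + 8·11·4 + 5·1·3 + 8·5·6 + 12·10·0 = 679 ≡ 3.
  α_i^2 mod 13 = [1, 4, 1, 12, 9].
  S_2 = Σ v_i α_i^2 r_i = 6·1·1 + 8·4·4 + 5·1·3 + 8·12·6 + 12·9·0 = 725 ≡ 10.
  S = (10, 3, 10) ≠ 0, so r is not a codeword (an error is present).
Step 3: locate the error. For a single error e at position i, S_ℓ = v_i·e·α_i^ℓ, so α_err = S_1/S_0.
  S_0^{−1} = 10^{−1} = 4 (mod 13), so α_err = 3·4 = 12 ≡ 12 = α_1. Error position i = 1.
  Consistency check: S_2/S_1 = 10·9 = 90 ≡ 12 = α_err ✓ (single-error assumption holds).
Step 4: error magnitude e = S_0/v_1 = S_0·∏_{j≠1}(α_1 − α_j) = 10·11 = 110 ≡ 6 (mod 13).
Step 5: correct position 1: c_1 = r_1 − e = 1 − 6 ≡ 8 (mod 13). Hence c = [8, 4, 3, 6, 0].
  Check: interpolating c through the α_i gives m(x) = 12 + 4·x (degree < 2) with m(α_i) = c_i for every i, so c is indeed a codeword.


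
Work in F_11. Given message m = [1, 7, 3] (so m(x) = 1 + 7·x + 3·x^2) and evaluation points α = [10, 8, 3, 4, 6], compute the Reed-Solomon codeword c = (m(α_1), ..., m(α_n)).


c = [8, 7, 5, 0, 8]

Message polynomial: m(x) = 1 + 7·x + 3·x^2 (mod 11).
For each evaluation point α_i, compute m(α_i) mod 11:
  α_1 = 10: Horner steps 3 → 4 → 8, so m(10) = 8.
  α_2 = 8: Horner steps 3 → 9 → 7, so m(8) = 7.
  α_3 = 3: Horner steps 3 → 5 → 5, so m(3) = 5.
  α_4 = 4: Horner steps 3 → 8 → 0, so m(4) = 0.
  α_5 = 6: Horner steps 3 → 3 → 8, so m(6) = 8.
Codeword c = [8, 7, 5, 0, 8] ∈ F_11^5.


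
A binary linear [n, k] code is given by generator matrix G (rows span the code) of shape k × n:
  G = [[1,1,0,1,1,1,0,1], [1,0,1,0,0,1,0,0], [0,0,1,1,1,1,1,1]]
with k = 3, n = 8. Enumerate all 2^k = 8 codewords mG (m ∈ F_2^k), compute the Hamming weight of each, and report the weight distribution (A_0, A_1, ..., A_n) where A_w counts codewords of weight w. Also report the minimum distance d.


Weight distribution: A_0 = 1, A_3 = 2, A_4 = 1, A_5 = 2, A_6 = 2. Minimum distance d = 3.

Enumerate all 2^3 = 8 messages m ∈ F_2^3.
For each, compute codeword c = mG in F_2^8, then tally its weight.
  m = 000 → c = 00000000, weight = 0.
  m = 100 → c = 11011101, weight = 6.
  m = 010 → c = 10100100, weight = 3.
  m = 110 → c = 01111001, weight = 5.
  m = 001 → c = 00111111, weight = 6.
  m = 101 → c = 11100010, weight = 4.
  m = 011 → c = 10011011, weight = 5.
  m = 111 → c = 01000110, weight = 3.
Tally weights:
  weight 0: 1 codewords.
  weight 3: 2 codewords.
  weight 4: 1 codewords.
  weight 5: 2 codewords.
  weight 6: 2 codewords.
Minimum distance d = smallest w > 0 with A_w > 0 = 3.
Sanity: Σ A_w = 8 = 2^3 = 8 ✓.


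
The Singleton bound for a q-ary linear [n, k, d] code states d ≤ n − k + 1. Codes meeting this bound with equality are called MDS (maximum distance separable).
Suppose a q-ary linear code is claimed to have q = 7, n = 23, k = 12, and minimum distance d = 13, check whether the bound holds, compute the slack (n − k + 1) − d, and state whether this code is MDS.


Singleton RHS = n − k + 1 = 12, slack = -1, bound violated (no such code; not MDS).

Singleton bound: d ≤ n − k + 1.
Here n = 23, k = 12, so n − k + 1 = 12.
Given d = 13, check d ≤ 12: NO.
Slack = (n − k + 1) − d = -1.
The slack is negative: d = 13 exceeds n − k + 1 = 12 by 1, so the Singleton bound is violated and no linear [23, 12, 13]_7 code can exist. In particular it is not MDS (MDS requires d = n − k + 1 exactly).
Description: the claimed parameters are [23, 12, 13]_7; such a code would be impossible (violates the Singleton bound).


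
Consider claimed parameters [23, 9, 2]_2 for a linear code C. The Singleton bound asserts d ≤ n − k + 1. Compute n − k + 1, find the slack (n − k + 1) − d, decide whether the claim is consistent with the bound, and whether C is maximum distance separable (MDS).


Singleton RHS = n − k + 1 = 15, slack = 13, bound satisfied, not MDS.

Singleton bound: d ≤ n − k + 1.
Here n = 23, k = 9, so n − k + 1 = 15.
Given d = 2, check d ≤ 15: YES.
Slack = (n − k + 1) − d = 13.
The code is NOT MDS (slack = 13 > 0).
Description: the claimed parameters are [23, 9, 2]_2; such a code would be non-MDS.


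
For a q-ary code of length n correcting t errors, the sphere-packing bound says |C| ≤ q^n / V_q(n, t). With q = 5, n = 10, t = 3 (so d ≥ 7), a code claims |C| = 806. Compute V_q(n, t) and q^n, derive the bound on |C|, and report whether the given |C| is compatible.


V_q(n, t) = 8441, q^n = 9765625, Hamming bound = 1156, |C| = 806 ≤ bound (satisfied).

Step 1: Compute V_q(n, t) = Σ_{j=0}^3 C(n, j) (q−1)^j.
  j = 0: C(10,0)·(4)^0 = 1·1 = 1.
  j = 1: C(10,1)·(4)^1 = 10·4 = 40.
  j = 2: C(10,2)·(4)^2 = 45·16 = 720.
  j = 3: C(10,3)·(4)^3 = 120·64 = 7680.
  V_q(n, t) = 1 + 40 + 720 + 7680 = 8441.
Step 2: q^n = 5^10 = 9765625.
Step 3: Hamming bound ⌊q^n / V_q(n,t)⌋ = ⌊9765625/8441⌋ = 1156.
Step 4: Compare |C| = 806 to 1156: satisfied.
The claimed |C| lies below the Hamming bound.


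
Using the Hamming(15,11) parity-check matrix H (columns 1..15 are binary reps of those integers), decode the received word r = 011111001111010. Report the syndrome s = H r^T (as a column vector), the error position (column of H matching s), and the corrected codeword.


s = (1, 1, 0, 0)^T, error position = 12, corrected codeword c = 011111001110010

Compute s = H r^T mod 2 one row at a time:
  s_1 = 0 + 1 + 1 + 1 + 1 + 0 + 1 + 0 = 5 ≡ 1 (mod 2).
  s_2 = 1 + 1 + 1 + 0 + 1 + 0 + 1 + 0 = 5 ≡ 1 (mod 2).
  s_3 = 1 + 1 + 1 + 0 + 1 + 1 + 1 + 0 = 6 ≡ 0 (mod 2).
  s_4 = 0 + 1 + 1 + 0 + 1 + 1 + 0 + 0 = 4 ≡ 0 (mod 2).
s = (1, 1, 0, 0)^T — this equals column 12 of H (binary 1100), so error is at position 12.
Correct: flip bit 12 of r = 011111001111010 to get c = 011111001110010.


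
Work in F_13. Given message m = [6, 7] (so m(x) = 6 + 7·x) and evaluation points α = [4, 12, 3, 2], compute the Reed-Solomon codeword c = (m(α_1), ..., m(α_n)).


c = [8, 12, 1, 7]

Message polynomial: m(x) = 6 + 7·x (mod 13).
For each evaluation point α_i, compute m(α_i) mod 13:
  α_1 = 4: Horner steps 7 → 8, so m(4) = 8.
  α_2 = 12: Horner steps 7 → 12, so m(12) = 12.
  α_3 = 3: Horner steps 7 → 1, so m(3) = 1.
  α_4 = 2: Horner steps 7 → 7, so m(2) = 7.
Codeword c = [8, 12, 1, 7] ∈ F_13^4.


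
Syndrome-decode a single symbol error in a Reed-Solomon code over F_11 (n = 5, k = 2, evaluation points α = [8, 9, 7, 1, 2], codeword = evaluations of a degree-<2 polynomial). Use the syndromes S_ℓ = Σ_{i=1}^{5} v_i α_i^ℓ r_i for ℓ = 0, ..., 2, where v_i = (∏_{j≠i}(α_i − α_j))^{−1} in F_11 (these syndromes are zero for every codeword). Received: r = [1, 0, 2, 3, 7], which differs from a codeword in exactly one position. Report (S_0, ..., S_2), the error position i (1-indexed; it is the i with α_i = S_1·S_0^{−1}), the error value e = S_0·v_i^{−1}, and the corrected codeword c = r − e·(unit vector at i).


S = (1, 1, 1), error at position 4, error magnitude e = 6, c = [1, 0, 2, 8, 7].

Step 1: column multipliers v_i = (∏_{j≠i}(α_i − α_j))^{−1} mod 11.
  i = 1 (α = 8): (8−9)(8−7)(8−1)(8−2) = (−1)·1·7·6 = −42 ≡ 2, so v_1 = 2^{−1} = 6 (mod 11).
  i = 2 (α = 9): (9−8)(9−7)(9−1)(9−2) = 1·2·8·7 = 112 ≡ 2, so v_2 = 2^{−1} = 6 (mod 11).
  i = 3 (α = 7): (7−8)(7−9)(7−1)(7−2) = (−1)·(−2)·6·5 = 60 ≡ 5, so v_3 = 5^{−1} = 9 (mod 11).
  i = 4 (α = 1): (1−8)(1−9)(1−7)(1−2) = (−7)·(−8)·(−6)·(−1) = 336 ≡ 6, so v_4 = 6^{−1} = 2 (mod 11).
  i = 5 (α = 2): (2−8)(2−9)(2−7)(2−1) = (−6)·(−7)·(−5)·1 = −210 ≡ 10, so v_5 = 10^{−1} = 10 (mod 11).
  v = [6, 6, 9, 2, 10].
Step 2: syndromes of r = [1, 0, 2, 3, 7] (all sums mod 11).
  S_0 = Σ v_i r_i = 6·1 + 6·0 + 9·2 + 2·3 + 10·7 = 100 ≡ 1.
  S_1 = Σ v_i α_i r_i = 6·8·1 + 6·9·0 + 9·7·2 + 2·1·3 + 10·2·7 = 320 ≡ 1.
  α_i^2 mod 11 = [9, 4, 5, 1, 4].
  S_2 = Σ v_i α_i^2 r_i = 6·9·1 + 6·4·0 + 9·5·2 + 2·1·3 + 10·4·7 = 430 ≡ 1.
  S = (1, 1, 1) ≠ 0, so r is not a codeword (an error is present).
Step 3: locate the error. For a single error e at position i, S_ℓ = v_i·e·α_i^ℓ, so α_err = S_1/S_0.
  S_0^{−1} = 1^{−1} = 1 (mod 11), so α_err = 1·1 = 1 ≡ 1 = α_4. Error position i = 4.
  Consistency check: S_2/S_1 = 1·1 = 1 ≡ 1 = α_err ✓ (single-error assumption holds).
Step 4: error magnitude e = S_0/v_4 = S_0·∏_{j≠4}(α_4 − α_j) = 1·6 = 6 ≡ 6 (mod 11).
Step 5: correct position 4: c_4 = r_4 − e = 3 − 6 ≡ 8 (mod 11). Hence c = [1, 0, 2, 8, 7].
  Check: interpolating c through the α_i gives m(x) = 9 + 10·x (degree < 2) with m(α_i) = c_i for every i, so c is indeed a codeword.


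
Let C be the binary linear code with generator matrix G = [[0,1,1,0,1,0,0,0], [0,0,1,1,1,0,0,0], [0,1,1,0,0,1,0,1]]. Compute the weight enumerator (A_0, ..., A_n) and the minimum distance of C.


Weight distribution: A_0 = 1, A_2 = 1, A_3 = 3, A_4 = 2, A_5 = 1. Minimum distance d = 2.

Enumerate all 2^3 = 8 messages m ∈ F_2^3.
For each, compute codeword c = mG in F_2^8, then tally its weight.
  m = 000 → c = 00000000, weight = 0.
  m = 100 → c = 01101000, weight = 3.
  m = 010 → c = 00111000, weight = 3.
  m = 110 → c = 01010000, weight = 2.
  m = 001 → c = 01100101, weight = 4.
  m = 101 → c = 00001101, weight = 3.
  m = 011 → c = 01011101, weight = 5.
  m = 111 → c = 00110101, weight = 4.
Tally weights:
  weight 0: 1 codewords.
  weight 2: 1 codewords.
  weight 3: 3 codewords.
  weight 4: 2 codewords.
  weight 5: 1 codewords.
Minimum distance d = smallest w > 0 with A_w > 0 = 2.
Sanity: Σ A_w = 8 = 2^3 = 8 ✓.


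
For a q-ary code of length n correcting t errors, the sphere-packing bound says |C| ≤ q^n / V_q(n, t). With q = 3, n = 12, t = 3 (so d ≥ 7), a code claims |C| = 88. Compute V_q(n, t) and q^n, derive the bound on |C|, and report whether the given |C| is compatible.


V_q(n, t) = 2049, q^n = 531441, Hamming bound = 259, |C| = 88 ≤ bound (satisfied).

Step 1: Compute V_q(n, t) = Σ_{j=0}^3 C(n, j) (q−1)^j.
  j = 0: C(12,0)·(2)^0 = 1·1 = 1.
  j = 1: C(12,1)·(2)^1 = 12·2 = 24.
  j = 2: C(12,2)·(2)^2 = 66·4 = 264.
  j = 3: C(12,3)·(2)^3 = 220·8 = 1760.
  V_q(n, t) = 1 + 24 + 264 + 1760 = 2049.
Step 2: q^n = 3^12 = 531441.
Step 3: Hamming bound ⌊q^n / V_q(n,t)⌋ = ⌊531441/2049⌋ = 259.
Step 4: Compare |C| = 88 to 259: satisfied.
The claimed |C| lies below the Hamming bound.


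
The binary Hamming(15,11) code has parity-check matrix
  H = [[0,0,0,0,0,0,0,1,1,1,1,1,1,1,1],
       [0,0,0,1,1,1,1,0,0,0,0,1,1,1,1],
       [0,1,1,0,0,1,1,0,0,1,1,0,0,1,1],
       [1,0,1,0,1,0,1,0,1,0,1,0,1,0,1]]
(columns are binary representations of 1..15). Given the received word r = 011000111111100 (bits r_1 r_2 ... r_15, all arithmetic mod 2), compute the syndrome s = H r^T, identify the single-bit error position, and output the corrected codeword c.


s = (0, 1, 1, 1)^T, error position = 7, corrected codeword c = 011000011111100

Compute s = H r^T mod 2 one row at a time:
  s_1 = 1 + 1 + 1 + 1 + 1 + 1 + 0 + 0 = 6 ≡ 0 (mod 2).
  s_2 = 0 + 0 + 0 + 1 + 1 + 1 + 0 + 0 = 3 ≡ 1 (mod 2).
  s_3 = 1 + 1 + 0 + 1 + 1 + 1 + 0 + 0 = 5 ≡ 1 (mod 2).
  s_4 = 0 + 1 + 0 + 1 + 1 + 1 + 1 + 0 = 5 ≡ 1 (mod 2).
s = (0, 1, 1, 1)^T — this equals column 7 of H (binary 0111), so error is at position 7.
Correct: flip bit 7 of r = 011000111111100 to get c = 011000011111100.


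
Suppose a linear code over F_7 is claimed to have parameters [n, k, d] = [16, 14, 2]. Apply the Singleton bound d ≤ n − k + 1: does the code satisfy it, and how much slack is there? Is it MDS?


Singleton RHS = n − k + 1 = 3, slack = 1, bound satisfied, not MDS.

Singleton bound: d ≤ n − k + 1.
Here n = 16, k = 14, so n − k + 1 = 3.
Given d = 2, check d ≤ 3: YES.
Slack = (n − k + 1) − d = 1.
The code is NOT MDS (slack = 1 > 0).
Description: the claimed parameters are [16, 14, 2]_7; such a code would be non-MDS.


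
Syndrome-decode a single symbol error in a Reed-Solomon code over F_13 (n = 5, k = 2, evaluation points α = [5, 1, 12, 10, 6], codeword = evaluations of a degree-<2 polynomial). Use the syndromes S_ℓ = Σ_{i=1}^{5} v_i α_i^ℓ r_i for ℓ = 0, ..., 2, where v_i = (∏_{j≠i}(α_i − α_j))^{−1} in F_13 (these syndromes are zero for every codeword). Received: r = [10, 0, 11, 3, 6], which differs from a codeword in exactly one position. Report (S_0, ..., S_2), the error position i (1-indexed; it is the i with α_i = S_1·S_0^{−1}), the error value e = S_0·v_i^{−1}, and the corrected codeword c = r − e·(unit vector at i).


S = (3, 10, 3), error at position 3, error magnitude e = 3, c = [10, 0, 8, 3, 6].

Step 1: column multipliers v_i = (∏_{j≠i}(α_i − α_j))^{−1} mod 13.
  i = 1 (α = 5): (5−1)(5−12)(5−10)(5−6) = 4·(−7)·(−5)·(−1) = −140 ≡ 3, so v_1 = 3^{−1} = 9 (mod 13).
  i = 2 (α = 1): (1−5)(1−12)(1−10)(1−6) = (−4)·(−11)·(−9)·(−5) = 1980 ≡ 4, so v_2 = 4^{−1} = 10 (mod 13).
  i = 3 (α = 12): (12−5)(12−1)(12−10)(12−6) = 7·11·2·6 = 924 ≡ 1, so v_3 = 1^{−1} = 1 (mod 13).
  i = 4 (α = 10): (10−5)(10−1)(10−12)(10−6) = 5·9·(−2)·4 = −360 ≡ 4, so v_4 = 4^{−1} = 10 (mod 13).
  i = 5 (α = 6): (6−5)(6−1)(6−12)(6−10) = 1·5·(−6)·(−4) = 120 ≡ 3, so v_5 = 3^{−1} = 9 (mod 13).
  v = [9, 10, 1, 10, 9].
Step 2: syndromes of r = [10, 0, 11, 3, 6] (all sums mod 13).
  S_0 = Σ v_i r_i = 9·10 + 10·0 + 1·11 + 10·3 + 9·6 = 185 ≡ 3.
  S_1 = Σ v_i α_i r_i = 9·5·10 + 10·1·0 + 1·12·11 + 10·10·3 + 9·6·6 = 1206 ≡ 10.
  α_i^2 mod 13 = [12, 1, 1, 9, 10].
  S_2 = Σ v_i α_i^2 r_i = 9·12·10 + 10·1·0 + 1·1·11 + 10·9·3 + 9·10·6 = 1901 ≡ 3.
  S = (3, 10, 3) ≠ 0, so r is not a codeword (an error is present).
Step 3: locate the error. For a single error e at position i, S_ℓ = v_i·e·α_i^ℓ, so α_err = S_1/S_0.
  S_0^{−1} = 3^{−1} = 9 (mod 13), so α_err = 10·9 = 90 ≡ 12 = α_3. Error position i = 3.
  Consistency check: S_2/S_1 = 3·4 = 12 ≡ 12 = α_err ✓ (single-error assumption holds).
Step 4: error magnitude e = S_0/v_3 = S_0·∏_{j≠3}(α_3 − α_j) = 3·1 = 3 ≡ 3 (mod 13).
Step 5: correct position 3: c_3 = r_3 − e = 11 − 3 ≡ 8 (mod 13). Hence c = [10, 0, 8, 3, 6].
  Check: interpolating c through the α_i gives m(x) = 4 + 9·x (degree < 2) with m(α_i) = c_i for every i, so c is indeed a codeword.


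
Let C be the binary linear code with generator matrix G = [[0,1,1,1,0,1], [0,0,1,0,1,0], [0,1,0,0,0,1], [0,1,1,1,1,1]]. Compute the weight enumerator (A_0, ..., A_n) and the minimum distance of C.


Weight distribution: A_0 = 1, A_1 = 3, A_2 = 4, A_3 = 4, A_4 = 3, A_5 = 1. Minimum distance d = 1.

Enumerate all 2^4 = 16 messages m ∈ F_2^4.
For each, compute codeword c = mG in F_2^6, then tally its weight.
  m = 0000 → c = 000000, weight = 0.
  m = 1000 → c = 011101, weight = 4.
  m = 0100 → c = 001010, weight = 2.
  m = 1100 → c = 010111, weight = 4.
  m = 0010 → c = 010001, weight = 2.
  m = 1010 → c = 001100, weight = 2.
  m = 0110 → c = 011011, weight = 4.
  m = 1110 → c = 000110, weight = 2.
  m = 0001 → c = 011111, weight = 5.
  m = 1001 → c = 000010, weight = 1.
  m = 0101 → c = 010101, weight = 3.
  m = 1101 → c = 001000, weight = 1.
  m = 0011 → c = 001110, weight = 3.
  m = 1011 → c = 010011, weight = 3.
  m = 0111 → c = 000100, weight = 1.
  m = 1111 → c = 011001, weight = 3.
Tally weights:
  weight 0: 1 codewords.
  weight 1: 3 codewords.
  weight 2: 4 codewords.
  weight 3: 4 codewords.
  weight 4: 3 codewords.
  weight 5: 1 codewords.
Minimum distance d = smallest w > 0 with A_w > 0 = 1.
Sanity: Σ A_w = 16 = 2^4 = 16 ✓.


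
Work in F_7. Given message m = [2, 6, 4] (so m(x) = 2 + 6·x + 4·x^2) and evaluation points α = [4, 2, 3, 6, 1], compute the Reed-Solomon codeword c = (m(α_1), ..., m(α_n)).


c = [6, 2, 0, 0, 5]

Message polynomial: m(x) = 2 + 6·x + 4·x^2 (mod 7).
For each evaluation point α_i, compute m(α_i) mod 7:
  α_1 = 4: Horner steps 4 → 1 → 6, so m(4) = 6.
  α_2 = 2: Horner steps 4 → 0 → 2, so m(2) = 2.
  α_3 = 3: Horner steps 4 → 4 → 0, so m(3) = 0.
  α_4 = 6: Horner steps 4 → 2 → 0, so m(6) = 0.
  α_5 = 1: Horner steps 4 → 3 → 5, so m(1) = 5.
Codeword c = [6, 2, 0, 0, 5] ∈ F_7^5.


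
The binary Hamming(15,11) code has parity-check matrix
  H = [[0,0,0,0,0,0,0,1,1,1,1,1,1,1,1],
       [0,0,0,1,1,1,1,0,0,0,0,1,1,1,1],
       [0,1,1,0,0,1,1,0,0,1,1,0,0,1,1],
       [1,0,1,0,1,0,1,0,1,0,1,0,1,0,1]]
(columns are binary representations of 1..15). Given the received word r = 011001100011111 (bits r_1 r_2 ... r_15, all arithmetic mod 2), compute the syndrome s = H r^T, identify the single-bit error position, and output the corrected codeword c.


s = (1, 0, 1, 1)^T, error position = 11, corrected codeword c = 011001100001111

Compute s = H r^T mod 2 one row at a time:
  s_1 = 0 + 0 + 0 + 1 + 1 + 1 + 1 + 1 = 5 ≡ 1 (mod 2).
  s_2 = 0 + 0 + 1 + 1 + 1 + 1 + 1 + 1 = 6 ≡ 0 (mod 2).
  s_3 = 1 + 1 + 1 + 1 + 0 + 1 + 1 + 1 = 7 ≡ 1 (mod 2).
  s_4 = 0 + 1 + 0 + 1 + 0 + 1 + 1 + 1 = 5 ≡ 1 (mod 2).
s = (1, 0, 1, 1)^T — this equals column 11 of H (binary 1011), so error is at position 11.
Correct: flip bit 11 of r = 011001100011111 to get c = 011001100001111.


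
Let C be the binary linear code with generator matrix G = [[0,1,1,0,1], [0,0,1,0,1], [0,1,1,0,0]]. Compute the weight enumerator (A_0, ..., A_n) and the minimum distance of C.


Weight distribution: A_0 = 1, A_1 = 3, A_2 = 3, A_3 = 1. Minimum distance d = 1.

Enumerate all 2^3 = 8 messages m ∈ F_2^3.
For each, compute codeword c = mG in F_2^5, then tally its weight.
  m = 000 → c = 00000, weight = 0.
  m = 100 → c = 01101, weight = 3.
  m = 010 → c = 00101, weight = 2.
  m = 110 → c = 01000, weight = 1.
  m = 001 → c = 01100, weight = 2.
  m = 101 → c = 00001, weight = 1.
  m = 011 → c = 01001, weight = 2.
  m = 111 → c = 00100, weight = 1.
Tally weights:
  weight 0: 1 codewords.
  weight 1: 3 codewords.
  weight 2: 3 codewords.
  weight 3: 1 codewords.
Minimum distance d = smallest w > 0 with A_w > 0 = 1.
Sanity: Σ A_w = 8 = 2^3 = 8 ✓.


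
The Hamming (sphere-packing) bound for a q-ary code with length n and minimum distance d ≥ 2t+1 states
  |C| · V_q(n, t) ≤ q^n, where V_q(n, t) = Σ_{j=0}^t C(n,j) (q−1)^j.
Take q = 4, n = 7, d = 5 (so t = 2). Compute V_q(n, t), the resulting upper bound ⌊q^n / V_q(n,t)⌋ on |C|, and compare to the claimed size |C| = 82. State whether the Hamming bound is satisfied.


V_q(n, t) = 211, q^n = 16384, Hamming bound = 77, |C| = 82 > bound (violated).

Step 1: Compute V_q(n, t) = Σ_{j=0}^2 C(n, j) (q−1)^j.
  j = 0: C(7,0)·(3)^0 = 1·1 = 1.
  j = 1: C(7,1)·(3)^1 = 7·3 = 21.
  j = 2: C(7,2)·(3)^2 = 21·9 = 189.
  V_q(n, t) = 1 + 21 + 189 = 211.
Step 2: q^n = 4^7 = 16384.
Step 3: Hamming bound ⌊q^n / V_q(n,t)⌋ = ⌊16384/211⌋ = 77.
Step 4: Compare |C| = 82 to 77: violated.
The claimed |C| lies above the Hamming bound, so no 4-ary code of length 7 with d ≥ 5 can have 82 codewords.


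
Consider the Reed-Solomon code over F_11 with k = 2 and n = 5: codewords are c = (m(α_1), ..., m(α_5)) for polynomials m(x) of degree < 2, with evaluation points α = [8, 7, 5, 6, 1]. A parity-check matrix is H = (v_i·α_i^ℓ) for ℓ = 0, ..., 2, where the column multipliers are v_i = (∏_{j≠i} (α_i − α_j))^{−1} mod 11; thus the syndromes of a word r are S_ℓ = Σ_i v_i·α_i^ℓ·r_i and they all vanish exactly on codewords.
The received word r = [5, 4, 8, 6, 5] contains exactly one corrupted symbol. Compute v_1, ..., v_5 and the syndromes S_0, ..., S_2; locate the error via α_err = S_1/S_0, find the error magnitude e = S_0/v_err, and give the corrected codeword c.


S = (4, 10, 3), error at position 1, error magnitude e = 3, c = [2, 4, 8, 6, 5].

Step 1: column multipliers v_i = (∏_{j≠i}(α_i − α_j))^{−1} mod 11.
  i = 1 (α = 8): (8−7)(8−5)(8−6)(8−1) = 1·3·2·7 = 42 ≡ 9, so v_1 = 9^{−1} = 5 (mod 11).
  i = 2 (α = 7): (7−8)(7−5)(7−6)(7−1) = (−1)·2·1·6 = −12 ≡ 10, so v_2 = 10^{−1} = 10 (mod 11).
  i = 3 (α = 5): (5−8)(5−7)(5−6)(5−1) = (−3)·(−2)·(−1)·4 = −24 ≡ 9, so v_3 = 9^{−1} = 5 (mod 11).
  i = 4 (α = 6): (6−8)(6−7)(6−5)(6−1) = (−2)·(−1)·1·5 = 10 ≡ 10, so v_4 = 10^{−1} = 10 (mod 11).
  i = 5 (α = 1): (1−8)(1−7)(1−5)(1−6) = (−7)·(−6)·(−4)·(−5) = 840 ≡ 4, so v_5 = 4^{−1} = 3 (mod 11).
  v = [5, 10, 5, 10, 3].
Step 2: syndromes of r = [5, 4, 8, 6, 5] (all sums mod 11).
  S_0 = Σ v_i r_i = 5·5 + 10·4 + 5·8 + 10·6 + 3·5 = 180 ≡ 4.
  S_1 = Σ v_i α_i r_i = 5·8·5 + 10·7·4 + 5·5·8 + 10·6·6 + 3·1·5 = 1055 ≡ 10.
  α_i^2 mod 11 = [9, 5, 3, 3, 1].
  S_2 = Σ v_i α_i^2 r_i = 5·9·5 + 10·5·4 + 5·3·8 + 10·3·6 + 3·1·5 = 740 ≡ 3.
  S = (4, 10, 3) ≠ 0, so r is not a codeword (an error is present).
Step 3: locate the error. For a single error e at position i, S_ℓ = v_i·e·α_i^ℓ, so α_err = S_1/S_0.
  S_0^{−1} = 4^{−1} = 3 (mod 11), so α_err = 10·3 = 30 ≡ 8 = α_1. Error position i = 1.
  Consistency check: S_2/S_1 = 3·10 = 30 ≡ 8 = α_err ✓ (single-error assumption holds).
Step 4: error magnitude e = S_0/v_1 = S_0·∏_{j≠1}(α_1 − α_j) = 4·9 = 36 ≡ 3 (mod 11).
Step 5: correct position 1: c_1 = r_1 − e = 5 − 3 ≡ 2 (mod 11). Hence c = [2, 4, 8, 6, 5].
  Check: interpolating c through the α_i gives m(x) = 7 + 9·x (degree < 2) with m(α_i) = c_i for every i, so c is indeed a codeword.


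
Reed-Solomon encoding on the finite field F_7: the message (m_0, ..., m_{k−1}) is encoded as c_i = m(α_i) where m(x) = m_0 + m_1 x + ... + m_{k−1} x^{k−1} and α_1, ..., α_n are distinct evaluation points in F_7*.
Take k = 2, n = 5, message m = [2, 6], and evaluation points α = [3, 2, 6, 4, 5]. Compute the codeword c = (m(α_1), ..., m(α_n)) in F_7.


c = [6, 0, 3, 5, 4]

Message polynomial: m(x) = 2 + 6·x (mod 7).
For each evaluation point α_i, compute m(α_i) mod 7:
  α_1 = 3: Horner steps 6 → 6, so m(3) = 6.
  α_2 = 2: Horner steps 6 → 0, so m(2) = 0.
  α_3 = 6: Horner steps 6 → 3, so m(6) = 3.
  α_4 = 4: Horner steps 6 → 5, so m(4) = 5.
  α_5 = 5: Horner steps 6 → 4, so m(5) = 4.
Codeword c = [6, 0, 3, 5, 4] ∈ F_7^5.


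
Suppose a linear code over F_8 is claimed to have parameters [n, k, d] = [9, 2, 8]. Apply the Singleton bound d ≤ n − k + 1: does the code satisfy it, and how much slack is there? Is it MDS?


Singleton RHS = n − k + 1 = 8, slack = 0, bound satisfied, MDS.

Singleton bound: d ≤ n − k + 1.
Here n = 9, k = 2, so n − k + 1 = 8.
Given d = 8, check d ≤ 8: YES.
Slack = (n − k + 1) − d = 0.
The code is MDS (slack = 0).
Description: the claimed parameters are [9, 2, 8]_8; such a code would be MDS (meets Singleton bound).


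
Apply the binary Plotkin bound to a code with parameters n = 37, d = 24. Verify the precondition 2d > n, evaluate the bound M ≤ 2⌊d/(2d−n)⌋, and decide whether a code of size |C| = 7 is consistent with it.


Plotkin bound M ≤ 4; given |C| = 7 > bound (violated).

Check applicability: 2d = 48, n = 37.
2d − n = 11 > 0, so Plotkin applies.
Compute d/(2d−n) = 24/11 ≈ 2.1818.
⌊d/(2d−n)⌋ = 2.
Plotkin bound: M ≤ 2·2 = 4.
Given |C| = 7, check: VIOLATED.
This |C| is above the Plotkin bound, so no binary code with n = 37, d = 24 and 7 codewords exists.


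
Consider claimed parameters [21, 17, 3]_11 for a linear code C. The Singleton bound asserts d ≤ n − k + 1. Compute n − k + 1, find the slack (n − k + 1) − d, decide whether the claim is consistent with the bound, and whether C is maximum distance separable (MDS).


Singleton RHS = n − k + 1 = 5, slack = 2, bound satisfied, not MDS.

Singleton bound: d ≤ n − k + 1.
Here n = 21, k = 17, so n − k + 1 = 5.
Given d = 3, check d ≤ 5: YES.
Slack = (n − k + 1) − d = 2.
The code is NOT MDS (slack = 2 > 0).
Description: the claimed parameters are [21, 17, 3]_11; such a code would be non-MDS.


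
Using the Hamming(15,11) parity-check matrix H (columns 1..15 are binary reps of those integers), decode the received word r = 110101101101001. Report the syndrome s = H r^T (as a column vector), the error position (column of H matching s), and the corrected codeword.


s = (0, 1, 1, 0)^T, error position = 6, corrected codeword c = 110100101101001

Compute s = H r^T mod 2 one row at a time:
  s_1 = 0 + 1 + 1 + 0 + 1 + 0 + 0 + 1 = 4 ≡ 0 (mod 2).
  s_2 = 1 + 0 + 1 + 1 + 1 + 0 + 0 + 1 = 5 ≡ 1 (mod 2).
  s_3 = 1 + 0 + 1 + 1 + 1 + 0 + 0 + 1 = 5 ≡ 1 (mod 2).
  s_4 = 1 + 0 + 0 + 1 + 1 + 0 + 0 + 1 = 4 ≡ 0 (mod 2).
s = (0, 1, 1, 0)^T — this equals column 6 of H (binary 0110), so error is at position 6.
Correct: flip bit 6 of r = 110101101101001 to get c = 110100101101001.


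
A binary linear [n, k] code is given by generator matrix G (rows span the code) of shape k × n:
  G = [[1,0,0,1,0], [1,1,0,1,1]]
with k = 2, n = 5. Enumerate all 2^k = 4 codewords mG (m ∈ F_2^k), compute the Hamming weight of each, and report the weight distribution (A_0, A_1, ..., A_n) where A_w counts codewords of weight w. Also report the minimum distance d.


Weight distribution: A_0 = 1, A_2 = 2, A_4 = 1. Minimum distance d = 2.

Enumerate all 2^2 = 4 messages m ∈ F_2^2.
For each, compute codeword c = mG in F_2^5, then tally its weight.
  m = 00 → c = 00000, weight = 0.
  m = 10 → c = 10010, weight = 2.
  m = 01 → c = 11011, weight = 4.
  m = 11 → c = 01001, weight = 2.
Tally weights:
  weight 0: 1 codewords.
  weight 2: 2 codewords.
  weight 4: 1 codewords.
Minimum distance d = smallest w > 0 with A_w > 0 = 2.
Sanity: Σ A_w = 4 = 2^2 = 4 ✓.


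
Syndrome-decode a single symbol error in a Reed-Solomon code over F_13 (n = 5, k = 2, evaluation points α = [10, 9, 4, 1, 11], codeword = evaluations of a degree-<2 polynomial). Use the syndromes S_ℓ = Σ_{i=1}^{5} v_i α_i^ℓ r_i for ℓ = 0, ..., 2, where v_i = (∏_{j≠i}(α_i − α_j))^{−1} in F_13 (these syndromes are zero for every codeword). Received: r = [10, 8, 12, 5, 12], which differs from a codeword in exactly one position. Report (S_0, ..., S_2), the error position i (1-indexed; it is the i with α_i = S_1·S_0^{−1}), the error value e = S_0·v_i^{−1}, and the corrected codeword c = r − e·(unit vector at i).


S = (2, 8, 6), error at position 3, error magnitude e = 1, c = [10, 8, 11, 5, 12].

Step 1: column multipliers v_i = (∏_{j≠i}(α_i − α_j))^{−1} mod 13.
  i = 1 (α = 10): (10−9)(10−4)(10−1)(10−11) = 1·6·9·(−1) = −54 ≡ 11, so v_1 = 11^{−1} = 6 (mod 13).
  i = 2 (α = 9): (9−10)(9−4)(9−1)(9−11) = (−1)·5·8·(−2) = 80 ≡ 2, so v_2 = 2^{−1} = 7 (mod 13).
  i = 3 (α = 4): (4−10)(4−9)(4−1)(4−11) = (−6)·(−5)·3·(−7) = −630 ≡ 7, so v_3 = 7^{−1} = 2 (mod 13).
  i = 4 (α = 1): (1−10)(1−9)(1−4)(1−11) = (−9)·(−8)·(−3)·(−10) = 2160 ≡ 2, so v_4 = 2^{−1} = 7 (mod 13).
  i = 5 (α = 11): (11−10)(11−9)(11−4)(11−1) = 1·2·7·10 = 140 ≡ 10, so v_5 = 10^{−1} = 4 (mod 13).
  v = [6, 7, 2, 7, 4].
Step 2: syndromes of r = [10, 8, 12, 5, 12] (all sums mod 13).
  S_0 = Σ v_i r_i = 6·10 + 7·8 + 2·12 + 7·5 + 4·12 = 223 ≡ 2.
  S_1 = Σ v_i α_i r_i = 6·10·10 + 7·9·8 + 2·4·12 + 7·1·5 + 4·11·12 = 1763 ≡ 8.
  α_i^2 mod 13 = [9, 3, 3, 1, 4].
  S_2 = Σ v_i α_i^2 r_i = 6·9·10 + 7·3·8 + 2·3·12 + 7·1·5 + 4·4·12 = 1007 ≡ 6.
  S = (2, 8, 6) ≠ 0, so r is not a codeword (an error is present).
Step 3: locate the error. For a single error e at position i, S_ℓ = v_i·e·α_i^ℓ, so α_err = S_1/S_0.
  S_0^{−1} = 2^{−1} = 7 (mod 13), so α_err = 8·7 = 56 ≡ 4 = α_3. Error position i = 3.
  Consistency check: S_2/S_1 = 6·5 = 30 ≡ 4 = α_err ✓ (single-error assumption holds).
Step 4: error magnitude e = S_0/v_3 = S_0·∏_{j≠3}(α_3 − α_j) = 2·7 = 14 ≡ 1 (mod 13).
Step 5: correct position 3: c_3 = r_3 − e = 12 − 1 ≡ 11 (mod 13). Hence c = [10, 8, 11, 5, 12].
  Check: interpolating c through the α_i gives m(x) = 3 + 2·x (degree < 2) with m(α_i) = c_i for every i, so c is indeed a codeword.


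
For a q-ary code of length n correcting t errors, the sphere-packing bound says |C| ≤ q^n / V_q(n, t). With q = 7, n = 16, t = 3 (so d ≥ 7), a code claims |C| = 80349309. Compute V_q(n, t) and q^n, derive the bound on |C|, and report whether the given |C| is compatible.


V_q(n, t) = 125377, q^n = 33232930569601, Hamming bound = 265064011, |C| = 80349309 ≤ bound (satisfied).

Step 1: Compute V_q(n, t) = Σ_{j=0}^3 C(n, j) (q−1)^j.
  j = 0: C(16,0)·(6)^0 = 1·1 = 1.
  j = 1: C(16,1)·(6)^1 = 16·6 = 96.
  j = 2: C(16,2)·(6)^2 = 120·36 = 4320.
  j = 3: C(16,3)·(6)^3 = 560·216 = 120960.
  V_q(n, t) = 1 + 96 + 4320 + 120960 = 125377.
Step 2: q^n = 7^16 = 33232930569601.
Step 3: Hamming bound ⌊q^n / V_q(n,t)⌋ = ⌊33232930569601/125377⌋ = 265064011.
Step 4: Compare |C| = 80349309 to 265064011: satisfied.
The claimed |C| lies below the Hamming bound.
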